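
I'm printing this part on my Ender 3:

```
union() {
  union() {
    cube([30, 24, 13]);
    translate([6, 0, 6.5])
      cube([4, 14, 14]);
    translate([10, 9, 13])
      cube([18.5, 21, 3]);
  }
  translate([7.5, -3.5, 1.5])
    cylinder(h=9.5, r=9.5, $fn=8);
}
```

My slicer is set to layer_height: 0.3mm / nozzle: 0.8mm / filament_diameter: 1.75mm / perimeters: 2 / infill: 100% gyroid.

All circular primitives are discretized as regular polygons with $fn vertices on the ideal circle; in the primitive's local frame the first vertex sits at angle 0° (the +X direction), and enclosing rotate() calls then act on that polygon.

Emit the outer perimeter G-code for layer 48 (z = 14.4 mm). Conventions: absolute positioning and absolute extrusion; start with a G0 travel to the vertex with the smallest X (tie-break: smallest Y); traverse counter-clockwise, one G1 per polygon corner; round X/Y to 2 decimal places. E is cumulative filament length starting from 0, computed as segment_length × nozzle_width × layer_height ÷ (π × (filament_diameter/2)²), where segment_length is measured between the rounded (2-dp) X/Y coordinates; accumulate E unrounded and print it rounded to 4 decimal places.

G0 X6.00 Y0.00 Z14.40
G1 X10.00 Y0.00 E0.3991
G1 X10.00 Y9.00 E1.2971
G1 X28.50 Y9.00 E3.1431
G1 X28.50 Y30.00 E5.2385
G1 X10.00 Y30.00 E7.0844
G1 X10.00 Y14.00 E8.6809
G1 X6.00 Y14.00 E9.0800
G1 X6.00 Y0.00 E10.4769

At z = 14.4 mm: the cube does not reach this height (z outside [0, 13]); the 4×14 cube at (6, 0) contributes its full rectangle; the cube at (10, 9) is present — its section is the full 18.5×21 rectangle; Taking the union: the 2 present regions share edge segments without overlapping in area, so areas simply add but the touching pieces fuse into one outline (the shared edge portions become interior and drop out of the boundary) — 1 connected region; the cylinder at (7.5, -3.5) is not intersected at this z (z outside [1.5, 11]); Combining (union): only that combined region is present, so the union is just that shape — 1 connected region. The outline is a single polygon with 8 vertices. Extrusion per mm of travel: 0.8 × 0.3 / (π × 0.875²) = 0.099780. Accumulating E over each segment gives final E = 10.4769.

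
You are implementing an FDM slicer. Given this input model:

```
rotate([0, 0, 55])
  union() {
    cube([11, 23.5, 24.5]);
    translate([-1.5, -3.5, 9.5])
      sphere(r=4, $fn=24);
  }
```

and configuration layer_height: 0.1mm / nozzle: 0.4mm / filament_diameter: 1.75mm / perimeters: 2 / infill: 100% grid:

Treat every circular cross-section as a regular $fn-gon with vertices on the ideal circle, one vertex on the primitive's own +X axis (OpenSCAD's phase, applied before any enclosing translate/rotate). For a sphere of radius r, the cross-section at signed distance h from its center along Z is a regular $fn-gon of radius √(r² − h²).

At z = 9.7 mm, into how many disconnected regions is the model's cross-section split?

1

At z = 9.7 mm: the cube (footprint 11×23.5) is included at this height; the r=4 sphere at (-1.5, -3.5) contributes a regular 24-gon of circumradius √(4²−0.2²) = 3.995; Taking the union: the regions partially overlap (shared area 0.03 mm²), so overlapping operands fuse into one piece — 1 connected region; (whole slice rotated 55° about Z — lengths, areas and connectivity unchanged). The result has 1 disconnected region.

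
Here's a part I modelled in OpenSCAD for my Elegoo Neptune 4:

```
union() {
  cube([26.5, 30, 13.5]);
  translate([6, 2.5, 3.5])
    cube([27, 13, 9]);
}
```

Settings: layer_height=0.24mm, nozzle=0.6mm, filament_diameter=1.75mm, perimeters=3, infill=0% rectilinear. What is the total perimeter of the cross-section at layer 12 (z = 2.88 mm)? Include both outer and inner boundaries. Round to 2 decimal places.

113.00 mm

At z = 2.88 mm: the cube (footprint 26.5×30) is included at this height (perimeter 113.00 mm); the cube at (6, 2.5) does not reach this height (z outside [3.5, 12.5]); Combining (union): only the 26.5×30 cube is present, so the union is just that shape — boundary = 113.00 mm. Overall, the cross-section is a single solid region. Total boundary length (outer) = 113.00 mm.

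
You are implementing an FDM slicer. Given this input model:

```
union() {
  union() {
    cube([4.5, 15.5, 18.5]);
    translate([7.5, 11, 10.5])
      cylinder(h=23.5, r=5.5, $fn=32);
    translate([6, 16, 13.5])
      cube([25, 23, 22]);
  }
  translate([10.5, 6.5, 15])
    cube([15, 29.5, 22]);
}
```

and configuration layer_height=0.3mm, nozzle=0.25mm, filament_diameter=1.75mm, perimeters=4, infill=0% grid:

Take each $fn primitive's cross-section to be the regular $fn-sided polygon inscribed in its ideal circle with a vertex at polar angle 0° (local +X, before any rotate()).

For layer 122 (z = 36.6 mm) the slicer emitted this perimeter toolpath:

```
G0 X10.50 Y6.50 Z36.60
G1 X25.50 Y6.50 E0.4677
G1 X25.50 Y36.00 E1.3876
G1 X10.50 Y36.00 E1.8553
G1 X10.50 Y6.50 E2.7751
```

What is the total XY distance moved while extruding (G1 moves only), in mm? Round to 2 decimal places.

Sum the Euclidean lengths of each G1 segment: total = 89.00 mm.

89.00 mm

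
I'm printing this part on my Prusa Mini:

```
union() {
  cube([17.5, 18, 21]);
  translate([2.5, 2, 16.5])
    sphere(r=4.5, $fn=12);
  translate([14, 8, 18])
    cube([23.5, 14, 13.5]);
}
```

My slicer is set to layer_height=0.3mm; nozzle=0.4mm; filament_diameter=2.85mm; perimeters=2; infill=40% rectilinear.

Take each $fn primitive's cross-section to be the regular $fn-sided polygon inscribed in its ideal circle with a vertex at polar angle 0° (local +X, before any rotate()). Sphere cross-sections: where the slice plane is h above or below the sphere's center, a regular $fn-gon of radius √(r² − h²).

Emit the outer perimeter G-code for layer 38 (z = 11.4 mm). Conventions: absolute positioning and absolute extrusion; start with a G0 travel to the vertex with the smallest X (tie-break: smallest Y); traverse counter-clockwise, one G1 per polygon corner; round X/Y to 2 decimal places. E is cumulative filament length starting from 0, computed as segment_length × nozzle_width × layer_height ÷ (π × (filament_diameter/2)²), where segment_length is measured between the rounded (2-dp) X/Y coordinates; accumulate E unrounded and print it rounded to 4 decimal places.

G0 X0.00 Y0.00 Z11.40
G1 X17.50 Y0.00 E0.3292
G1 X17.50 Y18.00 E0.6678
G1 X0.00 Y18.00 E0.9970
G1 X0.00 Y0.00 E1.3355

At z = 11.4 mm: the cube (footprint 17.5×18) is included at this height; the sphere at (2.5, 2) is not intersected at this z (|z−center|=5.100 > r=4.5); the cube at (14, 8) does not reach this height (z outside [18, 31.5]); Merging all regions: only the 17.5×18 cube is present, so the union is just that shape — 1 connected region. The outline is a single polygon with 4 vertices. Extrusion per mm of travel: 0.4 × 0.3 / (π × 1.425²) = 0.018811. Accumulating E over each segment gives final E = 1.3355.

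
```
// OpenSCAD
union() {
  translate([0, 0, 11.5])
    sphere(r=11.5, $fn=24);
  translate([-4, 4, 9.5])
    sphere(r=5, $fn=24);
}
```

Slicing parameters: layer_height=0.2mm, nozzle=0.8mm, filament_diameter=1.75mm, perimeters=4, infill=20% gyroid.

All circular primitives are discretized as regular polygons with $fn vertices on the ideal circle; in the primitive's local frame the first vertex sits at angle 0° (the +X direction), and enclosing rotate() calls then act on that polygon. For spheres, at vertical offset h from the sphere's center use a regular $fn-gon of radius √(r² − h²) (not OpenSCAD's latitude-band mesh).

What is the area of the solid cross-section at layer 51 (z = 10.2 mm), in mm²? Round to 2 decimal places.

405.50 mm²

At z = 10.2 mm: the sphere: section is a regular 24-gon, circumradius = √(r²−h²) = √(11.5²−1.3²) = 11.426 (area = (24/2)·11.426²·sin(360°/24) = 405.50 mm²); the r=5 sphere at (-4, 4) contributes a regular 24-gon of circumradius √(5²−0.7²) = 4.951 (area = (24/2)·4.951²·sin(360°/24) = 76.12 mm²); Taking the union: the r=5 sphere at (-4, 4) lies entirely inside the r=11.5 sphere, so the union is just the r=11.5 sphere — area = 405.50 mm². Overall, the cross-section is a single solid region. Net area = 405.50 mm².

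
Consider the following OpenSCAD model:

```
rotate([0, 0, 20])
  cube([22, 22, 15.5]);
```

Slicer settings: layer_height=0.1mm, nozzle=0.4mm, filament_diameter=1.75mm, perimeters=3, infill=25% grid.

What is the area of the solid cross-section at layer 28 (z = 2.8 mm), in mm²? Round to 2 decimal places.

At z = 2.8 mm: the 22×22 cube contributes its full rectangle (area 484.00 mm²); (whole slice rotated 20° about Z — lengths, areas and connectivity unchanged). Overall, the cross-section is a single solid region. Net area = 484.00 mm².

484.00 mm²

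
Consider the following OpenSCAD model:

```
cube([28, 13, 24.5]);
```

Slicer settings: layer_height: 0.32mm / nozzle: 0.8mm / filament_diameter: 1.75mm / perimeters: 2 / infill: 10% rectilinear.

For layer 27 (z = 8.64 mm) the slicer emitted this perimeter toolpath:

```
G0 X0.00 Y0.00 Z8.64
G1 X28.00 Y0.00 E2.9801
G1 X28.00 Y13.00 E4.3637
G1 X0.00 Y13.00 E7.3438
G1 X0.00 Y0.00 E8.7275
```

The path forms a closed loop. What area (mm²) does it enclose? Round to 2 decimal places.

364.00 mm²

Apply the shoelace formula to the sequence of (X, Y) vertices; enclosed area = 364.00 mm².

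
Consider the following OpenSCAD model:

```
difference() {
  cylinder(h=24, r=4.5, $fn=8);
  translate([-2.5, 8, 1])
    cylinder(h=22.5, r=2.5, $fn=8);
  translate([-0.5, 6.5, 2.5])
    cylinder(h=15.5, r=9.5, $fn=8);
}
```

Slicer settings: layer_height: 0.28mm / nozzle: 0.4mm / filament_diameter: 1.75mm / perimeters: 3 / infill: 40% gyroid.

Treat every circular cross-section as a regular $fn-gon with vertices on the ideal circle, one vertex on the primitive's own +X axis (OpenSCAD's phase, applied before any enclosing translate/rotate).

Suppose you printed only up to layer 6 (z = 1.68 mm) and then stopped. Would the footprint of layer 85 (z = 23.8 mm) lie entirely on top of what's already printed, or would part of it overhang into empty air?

entirely on top

Compare the two slices. At z = 1.68: the r=4.5 cylinder contributes a regular 8-gon of circumradius 4.5 (area = (8/2)·4.500²·sin(360°/8) = 57.28 mm²); the r=2.5 cylinder at (-2.5, 8) gives a regular 8-gon of circumradius 2.5 (constant along its height) (area = (8/2)·2.500²·sin(360°/8) = 17.68 mm²); the cylinder at (-0.5, 6.5) does not reach this height (z outside [2.5, 18]); Taking the first minus the rest: starting from the r=4.5 cylinder (57.28 mm²), the r=2.5 cylinder at (-2.5, 8) misses the remaining region (no effect) — area = 57.28 mm². At z = 23.8: the r=4.5 cylinder gives a regular 8-gon of circumradius 4.5 (constant along its height) (area = (8/2)·4.500²·sin(360°/8) = 57.28 mm²); the cylinder at (-2.5, 8) does not reach this height (z outside [1, 23.5]); the cylinder at (-0.5, 6.5) is absent (z outside [2.5, 18]); After the difference (first − rest): none of the subtracted shapes is present at this height, so the r=4.5 cylinder is unchanged — area = 57.28 mm². Checking containment: the cross-section at z = 23.8 is a subset of the cross-section at z = 1.68.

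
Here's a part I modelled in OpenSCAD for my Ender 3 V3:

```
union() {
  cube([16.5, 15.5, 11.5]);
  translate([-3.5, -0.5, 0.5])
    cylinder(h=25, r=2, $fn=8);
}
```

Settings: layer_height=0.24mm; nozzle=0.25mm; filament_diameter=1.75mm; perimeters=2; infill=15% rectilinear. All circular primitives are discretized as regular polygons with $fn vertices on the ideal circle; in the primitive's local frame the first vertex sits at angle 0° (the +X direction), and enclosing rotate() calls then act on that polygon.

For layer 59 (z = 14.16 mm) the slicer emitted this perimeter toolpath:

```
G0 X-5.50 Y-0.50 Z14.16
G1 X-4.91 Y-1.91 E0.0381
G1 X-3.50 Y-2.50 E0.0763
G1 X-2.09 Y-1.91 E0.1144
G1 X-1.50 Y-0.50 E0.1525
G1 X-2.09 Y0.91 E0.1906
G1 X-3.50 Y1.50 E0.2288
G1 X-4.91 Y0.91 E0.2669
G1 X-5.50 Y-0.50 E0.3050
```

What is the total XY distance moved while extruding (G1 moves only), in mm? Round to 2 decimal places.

12.23 mm

Sum the Euclidean lengths of each G1 segment: total = 12.23 mm.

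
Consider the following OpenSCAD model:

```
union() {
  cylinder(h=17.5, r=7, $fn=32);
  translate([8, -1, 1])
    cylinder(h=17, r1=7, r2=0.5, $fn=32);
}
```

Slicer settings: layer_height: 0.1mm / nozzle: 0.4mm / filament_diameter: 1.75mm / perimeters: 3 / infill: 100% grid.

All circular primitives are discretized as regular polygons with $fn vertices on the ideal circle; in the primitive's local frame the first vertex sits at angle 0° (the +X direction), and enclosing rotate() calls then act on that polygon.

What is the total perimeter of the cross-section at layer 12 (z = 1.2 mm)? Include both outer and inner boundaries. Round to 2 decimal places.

60.92 mm

At z = 1.2 mm: the r=7 cylinder gives a regular 32-gon of circumradius 7 (constant along its height) (perimeter = 2·32·7.000·sin(180°/32) = 43.91 mm); the cone at (8, -1) contributes a regular 32-gon of circumradius 6.924 (interpolated between r1=7 and r2=0.5 at t=0.012) (perimeter = 2·32·6.924·sin(180°/32) = 43.43 mm); Taking the union: the regions partially overlap (shared area 46.05 mm²), so the edge portions inside another operand are dropped and the merged outline is re-measured after clipping — boundary = 60.92 mm. Overall, the cross-section is a single solid region. Total boundary length (outer) = 60.92 mm.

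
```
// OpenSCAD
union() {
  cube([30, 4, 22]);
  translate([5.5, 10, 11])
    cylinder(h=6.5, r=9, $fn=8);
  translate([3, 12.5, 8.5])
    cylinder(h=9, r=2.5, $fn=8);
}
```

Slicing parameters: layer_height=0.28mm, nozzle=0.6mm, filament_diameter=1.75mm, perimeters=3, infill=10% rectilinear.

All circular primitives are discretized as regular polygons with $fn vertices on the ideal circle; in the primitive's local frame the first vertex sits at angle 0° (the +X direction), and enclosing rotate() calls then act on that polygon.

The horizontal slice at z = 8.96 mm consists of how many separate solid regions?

At z = 8.96 mm: the cube is present — its section is the full 30×4 rectangle; the cylinder at (5.5, 10) is not intersected at this z (z outside [11, 17.5]); the r=2.5 cylinder at (3, 12.5) gives a regular 8-gon of circumradius 2.5 (constant along its height); Combining (union): the 2 present regions are separate (no shared area or edge), so areas and boundary lengths simply add and each stays a separate island — 2 connected regions. The result has 2 disconnected regions.

2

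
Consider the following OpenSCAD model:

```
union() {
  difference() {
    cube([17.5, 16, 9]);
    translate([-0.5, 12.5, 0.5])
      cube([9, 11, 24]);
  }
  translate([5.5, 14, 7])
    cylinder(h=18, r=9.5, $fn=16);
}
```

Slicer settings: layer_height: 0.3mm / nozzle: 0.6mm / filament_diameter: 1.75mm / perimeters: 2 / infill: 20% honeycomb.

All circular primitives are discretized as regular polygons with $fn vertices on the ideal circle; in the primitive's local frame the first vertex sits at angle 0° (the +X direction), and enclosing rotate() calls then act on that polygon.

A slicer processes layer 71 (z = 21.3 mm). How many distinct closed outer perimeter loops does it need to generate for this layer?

At z = 21.3 mm: the cube is not intersected at this z (z outside [0, 9]); the 9×11 cube at (-0.5, 12.5) contributes its full rectangle; After the difference (first − rest): the first operand is absent here, so nothing remains; the r=9.5 cylinder at (5.5, 14) gives a regular 16-gon of circumradius 9.5 (constant along its height); Combining (union): only the r=9.5 cylinder at (5.5, 14) is present, so the union is just that shape — 1 connected region. The result has 1 disconnected region.

1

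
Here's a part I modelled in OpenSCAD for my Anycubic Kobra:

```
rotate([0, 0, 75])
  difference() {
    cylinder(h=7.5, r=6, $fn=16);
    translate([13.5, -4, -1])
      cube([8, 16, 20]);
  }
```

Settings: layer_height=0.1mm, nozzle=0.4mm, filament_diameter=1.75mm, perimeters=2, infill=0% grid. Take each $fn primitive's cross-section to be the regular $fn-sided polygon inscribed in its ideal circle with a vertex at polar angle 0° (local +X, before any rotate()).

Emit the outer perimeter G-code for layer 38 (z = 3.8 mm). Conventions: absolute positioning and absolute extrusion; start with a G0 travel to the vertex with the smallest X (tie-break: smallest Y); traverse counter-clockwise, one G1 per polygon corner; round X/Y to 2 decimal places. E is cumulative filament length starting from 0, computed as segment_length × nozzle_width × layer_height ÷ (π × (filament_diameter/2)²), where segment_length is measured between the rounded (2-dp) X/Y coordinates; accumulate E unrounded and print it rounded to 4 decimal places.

G0 X-5.95 Y-0.78 Z3.80
G1 X-5.20 Y-3.00 E0.0390
G1 X-3.65 Y-4.76 E0.0780
G1 X-1.55 Y-5.80 E0.1169
G1 X0.78 Y-5.95 E0.1558
G1 X3.00 Y-5.20 E0.1947
G1 X4.76 Y-3.65 E0.2337
G1 X5.80 Y-1.55 E0.2727
G1 X5.95 Y0.78 E0.3115
G1 X5.20 Y3.00 E0.3505
G1 X3.65 Y4.76 E0.3895
G1 X1.55 Y5.80 E0.4285
G1 X-0.78 Y5.95 E0.4673
G1 X-3.00 Y5.20 E0.5063
G1 X-4.76 Y3.65 E0.5453
G1 X-5.80 Y1.55 E0.5842
G1 X-5.95 Y-0.78 E0.6231

At z = 3.8 mm: the r=6 cylinder contributes a regular 16-gon of circumradius 6; the 8×16 cube at (13.5, -4) contributes its full rectangle; After the difference (first − rest): starting from the r=6 cylinder, the 8×16 cube at (13.5, -4) misses the remaining region (no effect) — 1 connected region; (whole slice rotated 75° about Z — lengths, areas and connectivity unchanged). The outline is a single polygon with 16 vertices. Extrusion per mm of travel: 0.4 × 0.1 / (π × 0.875²) = 0.016630. Accumulating E over each segment gives final E = 0.6231.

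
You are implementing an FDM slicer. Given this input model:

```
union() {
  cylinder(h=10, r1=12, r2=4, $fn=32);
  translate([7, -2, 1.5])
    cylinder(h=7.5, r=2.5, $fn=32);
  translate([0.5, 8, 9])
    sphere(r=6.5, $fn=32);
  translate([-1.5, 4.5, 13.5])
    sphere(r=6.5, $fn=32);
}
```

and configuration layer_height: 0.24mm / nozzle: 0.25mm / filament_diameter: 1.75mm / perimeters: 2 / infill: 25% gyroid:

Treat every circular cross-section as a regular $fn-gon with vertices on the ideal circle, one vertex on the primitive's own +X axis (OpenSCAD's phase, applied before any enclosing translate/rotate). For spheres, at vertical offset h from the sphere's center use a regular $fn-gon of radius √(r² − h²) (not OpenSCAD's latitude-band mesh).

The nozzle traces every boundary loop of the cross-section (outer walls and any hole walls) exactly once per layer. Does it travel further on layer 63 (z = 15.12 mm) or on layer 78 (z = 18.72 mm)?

Layer 63 (z = 15.12): the cone does not reach this height (z outside [0, 10]); the cylinder at (7, -2) is absent (z outside [1.5, 9]); the r=6.5 sphere at (0.5, 8) slices to a regular 32-gon of circumradius 2.190 (√(r²−h²) with h=6.12 from center) (perimeter = 2·32·2.190·sin(180°/32) = 13.74 mm); the sphere at (-1.5, 4.5): section is a regular 32-gon, circumradius = √(r²−h²) = √(6.5²−1.62²) = 6.295 (perimeter = 2·32·6.295·sin(180°/32) = 39.49 mm); Merging all regions: the r=6.5 sphere at (0.5, 8) lies entirely inside the r=6.5 sphere at (-1.5, 4.5), so the union is just the r=6.5 sphere at (-1.5, 4.5) — boundary = 39.49 mm. So its perimeter = 39.49 mm. Layer 78 (z = 18.72): the cone is absent (z outside [0, 10]); the cylinder at (7, -2) is absent (z outside [1.5, 9]); the sphere at (0.5, 8) is not intersected at this z (|z−center|=9.720 > r=6.5); the r=6.5 sphere at (-1.5, 4.5) contributes a regular 32-gon of circumradius √(6.5²−5.22²) = 3.873 (perimeter = 2·32·3.873·sin(180°/32) = 24.30 mm); Combining (union): only the r=6.5 sphere at (-1.5, 4.5) is present, so the union is just that shape — boundary = 24.30 mm. So its perimeter = 24.30 mm. Layer 63 is larger (39.49 vs 24.30 mm).

layer 63 (z = 15.12 mm)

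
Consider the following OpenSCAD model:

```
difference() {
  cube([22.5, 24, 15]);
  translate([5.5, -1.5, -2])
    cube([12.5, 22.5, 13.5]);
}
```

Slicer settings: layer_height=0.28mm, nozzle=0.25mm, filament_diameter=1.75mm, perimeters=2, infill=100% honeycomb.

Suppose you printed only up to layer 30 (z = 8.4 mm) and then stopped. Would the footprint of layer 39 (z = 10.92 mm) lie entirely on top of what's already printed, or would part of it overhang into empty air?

Compare the two slices. At z = 8.4: the cube is present — its section is the full 22.5×24 rectangle (area 540.00 mm²); the 12.5×22.5 cube at (5.5, -1.5) contributes its full rectangle (area 281.25 mm²); After the difference (first − rest): starting from the 22.5×24 cube (540.00 mm²), the 12.5×22.5 cube at (5.5, -1.5) partially overlaps it — only the 262.50 mm² overlap (of its 281.25 mm²) is removed, clipping the outline — area = 277.50 mm². At z = 10.92: the 22.5×24 cube contributes its full rectangle (area 540.00 mm²); the cube at (5.5, -1.5) (footprint 12.5×22.5) is included at this height (area 281.25 mm²); Taking the first minus the rest: starting from the 22.5×24 cube (540.00 mm²), the 12.5×22.5 cube at (5.5, -1.5) partially overlaps it — only the 262.50 mm² overlap (of its 281.25 mm²) is removed, clipping the outline — area = 277.50 mm². Checking containment: the cross-section at z = 10.92 is a subset of the cross-section at z = 8.4.

entirely on top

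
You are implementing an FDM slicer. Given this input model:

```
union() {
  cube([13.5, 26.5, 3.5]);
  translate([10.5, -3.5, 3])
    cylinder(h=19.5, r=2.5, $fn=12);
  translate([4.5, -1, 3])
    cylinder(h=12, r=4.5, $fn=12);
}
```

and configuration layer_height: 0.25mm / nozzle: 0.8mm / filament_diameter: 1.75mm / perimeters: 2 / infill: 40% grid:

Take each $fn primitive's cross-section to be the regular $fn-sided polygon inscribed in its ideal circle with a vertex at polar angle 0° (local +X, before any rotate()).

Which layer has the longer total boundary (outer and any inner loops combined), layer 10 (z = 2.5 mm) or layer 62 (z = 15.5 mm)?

Layer 10 (z = 2.5): the cube is present — its section is the full 13.5×26.5 rectangle (perimeter 80.00 mm); the cylinder at (10.5, -3.5) is not intersected at this z (z outside [3, 22.5]); the cylinder at (4.5, -1) is absent (z outside [3, 15]); Merging all regions: only the 13.5×26.5 cube is present, so the union is just that shape — boundary = 80.00 mm. So its perimeter = 80.00 mm. Layer 62 (z = 15.5): the cube does not reach this height (z outside [0, 3.5]); the cylinder at (10.5, -3.5): section is a regular 12-gon, circumradius r=2.5 (perimeter = 2·12·2.500·sin(180°/12) = 15.53 mm); the cylinder at (4.5, -1) does not reach this height (z outside [3, 15]); Combining (union): only the r=2.5 cylinder at (10.5, -3.5) is present, so the union is just that shape — boundary = 15.53 mm. So its perimeter = 15.53 mm. Layer 10 is larger (80.00 vs 15.53 mm).

layer 10 (z = 2.5 mm)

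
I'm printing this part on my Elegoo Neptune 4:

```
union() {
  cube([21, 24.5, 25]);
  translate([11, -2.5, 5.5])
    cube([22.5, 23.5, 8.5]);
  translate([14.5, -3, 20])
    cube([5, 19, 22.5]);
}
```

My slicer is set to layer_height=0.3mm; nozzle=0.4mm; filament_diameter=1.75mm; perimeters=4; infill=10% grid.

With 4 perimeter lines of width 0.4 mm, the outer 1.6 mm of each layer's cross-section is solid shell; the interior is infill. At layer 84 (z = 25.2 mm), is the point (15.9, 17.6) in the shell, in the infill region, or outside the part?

outside

At z = 25.2 mm: the cube does not reach this height (z outside [0, 25]); the cube at (11, -2.5) is absent (z outside [5.5, 14]); the cube at (14.5, -3) (footprint 5×19) is included at this height; Taking the union: only the 5×19 cube at (14.5, -3) is present, so the union is just that shape — 1 connected region. Overall, the cross-section is a single solid region. The nearest boundary edge runs (19.50, 16.00)→(14.50, 16.00); distance from the point to it = 1.60 mm. The point is not inside any of the regions above, so it lies outside the cross-section (1.60 mm from the nearest boundary).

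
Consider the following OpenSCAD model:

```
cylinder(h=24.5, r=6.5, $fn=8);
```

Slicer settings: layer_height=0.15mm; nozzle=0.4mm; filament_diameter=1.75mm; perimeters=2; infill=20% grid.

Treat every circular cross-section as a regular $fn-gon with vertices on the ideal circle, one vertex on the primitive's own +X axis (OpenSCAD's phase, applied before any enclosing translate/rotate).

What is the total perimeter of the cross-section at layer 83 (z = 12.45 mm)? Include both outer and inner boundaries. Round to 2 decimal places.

At z = 12.45 mm: the r=6.5 cylinder contributes a regular 8-gon of circumradius 6.5 (perimeter = 2·8·6.500·sin(180°/8) = 39.80 mm). Overall, the cross-section is a single solid region. Total boundary length (outer) = 39.80 mm.

39.80 mm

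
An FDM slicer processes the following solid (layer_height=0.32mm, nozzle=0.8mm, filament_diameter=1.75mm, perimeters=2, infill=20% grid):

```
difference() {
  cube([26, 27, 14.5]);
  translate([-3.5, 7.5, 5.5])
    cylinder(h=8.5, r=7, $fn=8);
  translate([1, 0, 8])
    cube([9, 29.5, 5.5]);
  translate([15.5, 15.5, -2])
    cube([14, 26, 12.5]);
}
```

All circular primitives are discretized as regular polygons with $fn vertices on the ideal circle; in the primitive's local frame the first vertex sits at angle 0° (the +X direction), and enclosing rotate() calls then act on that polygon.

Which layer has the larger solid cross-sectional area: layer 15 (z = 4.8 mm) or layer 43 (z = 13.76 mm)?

layer 43 (z = 13.76 mm)

Layer 15 (z = 4.8): the cube is present — its section is the full 26×27 rectangle (area 702.00 mm²); the cylinder at (-3.5, 7.5) is not intersected at this z (z outside [5.5, 14]); the cube at (1, 0) does not reach this height (z outside [8, 13.5]); the cube at (15.5, 15.5) (footprint 14×26) is included at this height (area 364.00 mm²); Subtracting the remaining from the first: starting from the 26×27 cube (702.00 mm²), the 14×26 cube at (15.5, 15.5) partially overlaps it — only the 120.75 mm² overlap (of its 364.00 mm²) is removed, clipping the outline — area = 581.25 mm². So its area = 581.25 mm². Layer 43 (z = 13.76): the cube is present — its section is the full 26×27 rectangle (area 702.00 mm²); the cylinder at (-3.5, 7.5): section is a regular 8-gon, circumradius r=7 (area = (8/2)·7.000²·sin(360°/8) = 138.59 mm²); the cube at (1, 0) is absent (z outside [8, 13.5]); the cube at (15.5, 15.5) is absent (z outside [-2, 10.5]); Subtracting the remaining from the first: starting from the 26×27 cube (702.00 mm²), the r=7 cylinder at (-3.5, 7.5) partially overlaps it — only the 25.37 mm² overlap (of its 138.59 mm²) is removed, clipping the outline — area = 676.63 mm². So its area = 676.63 mm². Layer 43 is larger (676.63 vs 581.25 mm²).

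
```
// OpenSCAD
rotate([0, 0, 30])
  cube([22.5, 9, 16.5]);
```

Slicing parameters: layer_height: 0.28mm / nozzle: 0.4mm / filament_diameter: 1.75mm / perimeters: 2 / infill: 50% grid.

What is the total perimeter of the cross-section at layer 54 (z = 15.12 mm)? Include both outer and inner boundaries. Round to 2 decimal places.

63.00 mm

At z = 15.12 mm: the cube (footprint 22.5×9) is included at this height (perimeter 63.00 mm); (rotated 30° about Z; rotation is an isometry so areas/perimeters/island counts are preserved). Overall, the cross-section is a single solid region. Total boundary length (outer) = 63.00 mm.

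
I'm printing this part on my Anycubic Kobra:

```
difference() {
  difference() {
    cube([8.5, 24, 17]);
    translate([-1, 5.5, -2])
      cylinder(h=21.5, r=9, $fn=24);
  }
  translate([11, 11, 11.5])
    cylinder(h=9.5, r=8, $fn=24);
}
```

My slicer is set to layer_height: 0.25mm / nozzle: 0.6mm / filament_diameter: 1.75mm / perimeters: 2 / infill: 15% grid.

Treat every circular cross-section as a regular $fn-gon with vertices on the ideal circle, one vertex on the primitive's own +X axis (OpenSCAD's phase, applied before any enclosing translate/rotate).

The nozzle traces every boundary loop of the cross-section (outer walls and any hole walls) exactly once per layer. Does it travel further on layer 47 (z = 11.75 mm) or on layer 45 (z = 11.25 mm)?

Layer 47 (z = 11.75): the 8.5×24 cube contributes its full rectangle (perimeter 65.00 mm); the cylinder at (-1, 5.5): section is a regular 24-gon, circumradius r=9 (perimeter = 2·24·9.000·sin(180°/24) = 56.39 mm); Subtracting the remaining from the first: starting from the 8.5×24 cube, the r=9 cylinder at (-1, 5.5) partially overlaps it — only the 94.37 mm² overlap (of its 251.57 mm²) is removed, clipping the outline — boundary = 63.65 mm; the r=8 cylinder at (11, 11) gives a regular 24-gon of circumradius 8 (constant along its height) (perimeter = 2·24·8.000·sin(180°/24) = 50.12 mm); After the difference (first − rest): starting from the result so far, the r=8 cylinder at (11, 11) partially overlaps it — only the 33.63 mm² overlap (of its 198.77 mm²) is removed, clipping the outline — boundary = 45.65 mm. So its perimeter = 45.65 mm. Layer 45 (z = 11.25): the 8.5×24 cube contributes its full rectangle (perimeter 65.00 mm); the r=9 cylinder at (-1, 5.5) gives a regular 24-gon of circumradius 9 (constant along its height) (perimeter = 2·24·9.000·sin(180°/24) = 56.39 mm); After the difference (first − rest): starting from the 8.5×24 cube, the r=9 cylinder at (-1, 5.5) partially overlaps it — only the 94.37 mm² overlap (of its 251.57 mm²) is removed, clipping the outline — boundary = 63.65 mm; the cylinder at (11, 11) is not intersected at this z (z outside [11.5, 21]); After the difference (first − rest): none of the subtracted shapes is present at this height, so that combined region is unchanged — boundary = 63.65 mm. So its perimeter = 63.65 mm. Layer 45 is larger (63.65 vs 45.65 mm).

layer 45 (z = 11.25 mm)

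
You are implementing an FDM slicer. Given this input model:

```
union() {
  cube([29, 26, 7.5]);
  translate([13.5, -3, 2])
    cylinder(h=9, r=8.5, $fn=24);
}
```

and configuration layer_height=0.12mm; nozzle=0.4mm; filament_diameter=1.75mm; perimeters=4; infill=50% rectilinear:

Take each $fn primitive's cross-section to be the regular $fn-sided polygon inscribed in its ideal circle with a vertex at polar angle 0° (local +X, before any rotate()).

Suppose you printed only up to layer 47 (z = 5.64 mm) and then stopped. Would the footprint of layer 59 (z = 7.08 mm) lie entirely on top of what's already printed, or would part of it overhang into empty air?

Compare the two slices. At z = 5.64: the 29×26 cube contributes its full rectangle (area 754.00 mm²); the r=8.5 cylinder at (13.5, -3) gives a regular 24-gon of circumradius 8.5 (constant along its height) (area = (24/2)·8.500²·sin(360°/24) = 224.40 mm²); Combining (union): the regions partially overlap — summed areas 978.40 mm² minus the doubly-counted overlap 62.56 mm² gives 915.83 mm² — area = 915.83 mm². At z = 7.08: the cube (footprint 29×26) is included at this height (area 754.00 mm²); the r=8.5 cylinder at (13.5, -3) gives a regular 24-gon of circumradius 8.5 (constant along its height) (area = (24/2)·8.500²·sin(360°/24) = 224.40 mm²); Combining (union): the regions partially overlap — summed areas 978.40 mm² minus the doubly-counted overlap 62.56 mm² gives 915.83 mm² — area = 915.83 mm². Checking containment: the cross-section at z = 7.08 is a subset of the cross-section at z = 5.64.

entirely on top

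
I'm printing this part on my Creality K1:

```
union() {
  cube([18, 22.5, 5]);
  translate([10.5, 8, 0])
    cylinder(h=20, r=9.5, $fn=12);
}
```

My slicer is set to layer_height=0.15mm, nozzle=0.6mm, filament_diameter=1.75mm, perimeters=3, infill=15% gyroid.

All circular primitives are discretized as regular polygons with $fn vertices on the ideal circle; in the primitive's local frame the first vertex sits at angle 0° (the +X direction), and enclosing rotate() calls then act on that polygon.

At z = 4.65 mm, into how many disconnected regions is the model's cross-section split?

1

At z = 4.65 mm: the cube (footprint 18×22.5) is included at this height; the cylinder at (10.5, 8): section is a regular 12-gon, circumradius r=9.5; Merging all regions: the regions partially overlap (shared area 249.01 mm²), so overlapping operands fuse into one piece — 1 connected region. The result has 1 disconnected region.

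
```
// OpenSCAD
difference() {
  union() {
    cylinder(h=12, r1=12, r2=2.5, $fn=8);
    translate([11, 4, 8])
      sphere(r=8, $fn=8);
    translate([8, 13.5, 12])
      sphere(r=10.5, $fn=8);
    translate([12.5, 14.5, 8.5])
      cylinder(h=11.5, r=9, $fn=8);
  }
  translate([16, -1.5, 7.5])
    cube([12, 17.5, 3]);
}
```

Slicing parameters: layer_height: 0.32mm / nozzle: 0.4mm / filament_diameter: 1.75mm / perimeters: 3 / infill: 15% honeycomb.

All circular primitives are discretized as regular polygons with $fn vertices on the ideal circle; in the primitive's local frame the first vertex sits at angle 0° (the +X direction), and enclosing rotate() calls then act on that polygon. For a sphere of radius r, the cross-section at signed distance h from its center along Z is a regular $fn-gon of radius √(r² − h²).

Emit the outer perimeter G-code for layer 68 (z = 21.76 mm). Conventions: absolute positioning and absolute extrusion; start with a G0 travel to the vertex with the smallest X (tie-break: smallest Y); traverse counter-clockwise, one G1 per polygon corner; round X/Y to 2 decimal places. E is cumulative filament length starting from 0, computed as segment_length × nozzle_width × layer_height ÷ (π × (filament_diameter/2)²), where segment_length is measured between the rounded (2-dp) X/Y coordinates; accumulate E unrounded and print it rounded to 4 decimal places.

At z = 21.76 mm: the cone does not reach this height (z outside [0, 12]); the sphere at (11, 4) is absent (|z−center|=13.760 > r=8); the r=10.5 sphere at (8, 13.5) contributes a regular 8-gon of circumradius √(10.5²−9.76²) = 3.872; the cylinder at (12.5, 14.5) is not intersected at this z (z outside [8.5, 20]); Combining (union): only the r=10.5 sphere at (8, 13.5) is present, so the union is just that shape — 1 connected region; the cube at (16, -1.5) does not reach this height (z outside [7.5, 10.5]); Subtracting the remaining from the first: none of the subtracted shapes is present at this height, so the result so far is unchanged — 1 connected region. The outline is a single polygon with 8 vertices. Extrusion per mm of travel: 0.4 × 0.32 / (π × 0.875²) = 0.053216. Accumulating E over each segment gives final E = 1.2618.

G0 X4.13 Y13.50 Z21.76
G1 X5.26 Y10.76 E0.1577
G1 X8.00 Y9.63 E0.3155
G1 X10.74 Y10.76 E0.4732
G1 X11.87 Y13.50 E0.6309
G1 X10.74 Y16.24 E0.7886
G1 X8.00 Y17.37 E0.9464
G1 X5.26 Y16.24 E1.1041
G1 X4.13 Y13.50 E1.2618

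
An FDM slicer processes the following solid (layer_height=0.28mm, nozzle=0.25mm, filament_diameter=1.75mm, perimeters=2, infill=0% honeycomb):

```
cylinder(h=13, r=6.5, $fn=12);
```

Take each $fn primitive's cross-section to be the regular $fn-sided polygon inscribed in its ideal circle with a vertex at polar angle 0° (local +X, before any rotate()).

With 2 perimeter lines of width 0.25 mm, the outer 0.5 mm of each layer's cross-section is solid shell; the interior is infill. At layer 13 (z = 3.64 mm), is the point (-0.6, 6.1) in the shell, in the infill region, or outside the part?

At z = 3.64 mm: the r=6.5 cylinder contributes a regular 12-gon of circumradius 6.5. Overall, the cross-section is a single solid region. The nearest boundary edge runs (0.00, 6.50)→(-3.25, 5.63); distance from the point to it = 0.23 mm. The point is inside the cross-section, 0.23 mm from the nearest boundary — within the 0.5 mm shell band (2 × 0.25).

shell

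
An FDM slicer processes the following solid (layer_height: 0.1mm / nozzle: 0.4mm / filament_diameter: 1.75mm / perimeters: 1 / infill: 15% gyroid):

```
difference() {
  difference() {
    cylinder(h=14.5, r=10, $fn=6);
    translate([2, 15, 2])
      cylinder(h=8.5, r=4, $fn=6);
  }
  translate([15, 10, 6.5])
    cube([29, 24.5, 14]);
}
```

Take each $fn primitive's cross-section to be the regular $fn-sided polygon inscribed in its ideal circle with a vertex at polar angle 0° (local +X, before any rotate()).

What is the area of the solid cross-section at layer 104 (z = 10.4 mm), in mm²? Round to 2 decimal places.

At z = 10.4 mm: the cylinder: section is a regular 6-gon, circumradius r=10 (area = (6/2)·10.000²·sin(360°/6) = 259.81 mm²); the cylinder at (2, 15): section is a regular 6-gon, circumradius r=4 (area = (6/2)·4.000²·sin(360°/6) = 41.57 mm²); Subtracting the remaining from the first: starting from the r=10 cylinder (259.81 mm²), the r=4 cylinder at (2, 15) misses the remaining region (no effect) — area = 259.81 mm²; the cube at (15, 10) (footprint 29×24.5) is included at this height (area 710.50 mm²); Subtracting the remaining from the first: starting from the result so far (259.81 mm²), the 29×24.5 cube at (15, 10) misses the remaining region (no effect) — area = 259.81 mm². Overall, the cross-section is a single solid region. Net area = 259.81 mm².

259.81 mm²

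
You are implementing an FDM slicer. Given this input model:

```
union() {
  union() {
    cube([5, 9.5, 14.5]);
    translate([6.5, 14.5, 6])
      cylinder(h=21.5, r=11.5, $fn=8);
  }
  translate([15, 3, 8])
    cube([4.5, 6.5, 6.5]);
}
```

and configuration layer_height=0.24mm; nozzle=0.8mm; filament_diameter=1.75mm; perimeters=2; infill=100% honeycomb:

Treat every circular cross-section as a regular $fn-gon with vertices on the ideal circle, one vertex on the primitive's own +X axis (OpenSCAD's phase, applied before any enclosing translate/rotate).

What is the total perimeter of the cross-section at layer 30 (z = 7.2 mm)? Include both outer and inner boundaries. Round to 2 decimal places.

At z = 7.2 mm: the cube (footprint 5×9.5) is included at this height (perimeter 29.00 mm); the cylinder at (6.5, 14.5): section is a regular 8-gon, circumradius r=11.5 (perimeter = 2·8·11.500·sin(180°/8) = 70.41 mm); Combining (union): the regions partially overlap (shared area 24.22 mm²), so the edge portions inside another operand are dropped and the merged outline is re-measured after clipping — boundary = 79.32 mm; the cube at (15, 3) does not reach this height (z outside [8, 14.5]); Taking the union: only the result so far is present, so the union is just that shape — boundary = 79.32 mm. Overall, the cross-section is a single solid region. Total boundary length (outer) = 79.32 mm.

79.32 mm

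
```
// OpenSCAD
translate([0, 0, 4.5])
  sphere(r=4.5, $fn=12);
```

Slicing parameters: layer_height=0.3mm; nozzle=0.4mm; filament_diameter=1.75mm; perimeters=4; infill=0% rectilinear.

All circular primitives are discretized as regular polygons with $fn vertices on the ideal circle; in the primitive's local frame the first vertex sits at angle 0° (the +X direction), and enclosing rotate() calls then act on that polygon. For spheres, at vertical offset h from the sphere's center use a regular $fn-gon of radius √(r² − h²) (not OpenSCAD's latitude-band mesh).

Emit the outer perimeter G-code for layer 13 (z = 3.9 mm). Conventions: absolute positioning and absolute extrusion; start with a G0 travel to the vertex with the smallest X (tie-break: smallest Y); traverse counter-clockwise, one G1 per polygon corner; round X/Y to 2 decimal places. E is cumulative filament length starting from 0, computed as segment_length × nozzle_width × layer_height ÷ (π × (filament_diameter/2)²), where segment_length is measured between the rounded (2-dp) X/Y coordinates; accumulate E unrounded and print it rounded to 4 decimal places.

G0 X-4.46 Y0.00 Z3.90
G1 X-3.86 Y-2.23 E0.1152
G1 X-2.23 Y-3.86 E0.2302
G1 X0.00 Y-4.46 E0.3454
G1 X2.23 Y-3.86 E0.4606
G1 X3.86 Y-2.23 E0.5756
G1 X4.46 Y0.00 E0.6909
G1 X3.86 Y2.23 E0.8061
G1 X2.23 Y3.86 E0.9211
G1 X0.00 Y4.46 E1.0363
G1 X-2.23 Y3.86 E1.1515
G1 X-3.86 Y2.23 E1.2665
G1 X-4.46 Y0.00 E1.3817

At z = 3.9 mm: the r=4.5 sphere contributes a regular 12-gon of circumradius √(4.5²−0.6²) = 4.460. The outline is a single polygon with 12 vertices. Extrusion per mm of travel: 0.4 × 0.3 / (π × 0.875²) = 0.049890. Accumulating E over each segment gives final E = 1.3817.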